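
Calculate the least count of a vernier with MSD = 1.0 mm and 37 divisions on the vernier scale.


LC = MSD / n_div
= 1.0 / 37
= 0.0270

0.0270


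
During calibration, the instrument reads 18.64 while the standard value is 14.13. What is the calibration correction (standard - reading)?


Correction = standard - reading
= 14.13 - 18.64
= -4.5100

-4.5100


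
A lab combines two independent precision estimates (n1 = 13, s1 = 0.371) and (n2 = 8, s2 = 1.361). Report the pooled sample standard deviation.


s_p = sqrt(((n1-1)*s1^2 + (n2-1)*s2^2) / (n1+n2-2))
numerator = (13-1)*0.371^2 + (8-1)*1.361^2 = 1.651692 + 12.966247 = 14.617939
denominator = 13 + 8 - 2 = 19
s_p^2 = 14.617939 / 19 = 0.76936521
s_p = sqrt(0.76936521) = 0.8771

0.8771


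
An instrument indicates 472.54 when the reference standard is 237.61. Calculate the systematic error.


Systematic error = measured - true
= 472.54 - 237.61
= 234.9300

234.9300


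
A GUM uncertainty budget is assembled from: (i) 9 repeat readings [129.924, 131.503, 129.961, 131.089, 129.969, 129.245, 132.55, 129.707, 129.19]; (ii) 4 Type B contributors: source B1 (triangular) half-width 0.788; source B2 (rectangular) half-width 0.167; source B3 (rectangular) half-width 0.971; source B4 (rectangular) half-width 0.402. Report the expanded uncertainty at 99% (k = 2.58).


mean = (129.924 + 131.503 + 129.961 + 131.089 + 129.969 + 129.245 + 132.55 + 129.707 + 129.19) / 9 = 130.3486667
s = sqrt(sum((x - mean)^2)/(n-1)) = 1.1276938
u_A = s / sqrt(n) = 1.1276938 / sqrt(9) = 0.37589793
u_B1 = 0.788 / sqrt(6) = 0.32169965
u_B2 = 0.167 / sqrt(3) = 0.096417495
u_B3 = 0.971 / sqrt(3) = 0.56060711
u_B4 = 0.402 / sqrt(3) = 0.23209481
uc = sqrt(0.37589793^2 + 0.32169965^2 + 0.096417495^2 + 0.56060711^2 + 0.23209481^2) = 0.78881847
U = k * uc = 2.58 * 0.78881847
U = 2.0352

2.0352


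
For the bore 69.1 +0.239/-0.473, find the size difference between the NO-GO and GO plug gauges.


GO = nominal - lower_tol (smallest hole = maximum material condition)
GO = 69.1 - 0.473 = 68.627
NO-GO = nominal + upper_tol (largest hole = least material condition)
NO-GO = 69.1 + 0.239 = 69.339
spread = NO-GO - GO = 69.339 - 68.627 = 0.7120

0.7120


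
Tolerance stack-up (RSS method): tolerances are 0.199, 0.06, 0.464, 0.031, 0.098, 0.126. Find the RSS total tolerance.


RSS = sqrt(0.199^2 + 0.06^2 + 0.464^2 + 0.031^2 + 0.098^2 + 0.126^2)
= sqrt(0.284938)
= 0.5338

0.5338


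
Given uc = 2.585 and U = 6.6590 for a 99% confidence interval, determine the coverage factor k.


k = U / uc
k = 6.6590 / 2.585
k = 2.576

2.576


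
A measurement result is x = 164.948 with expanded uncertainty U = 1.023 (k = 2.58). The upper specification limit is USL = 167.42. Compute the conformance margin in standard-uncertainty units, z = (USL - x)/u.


u = U / k = 1.023 / 2.58 = 0.39651163
margin = |USL - x| = |167.42 - 164.948| = 2.472
z = margin / u = 2.472 / 0.39651163
z = 6.2344

6.2344


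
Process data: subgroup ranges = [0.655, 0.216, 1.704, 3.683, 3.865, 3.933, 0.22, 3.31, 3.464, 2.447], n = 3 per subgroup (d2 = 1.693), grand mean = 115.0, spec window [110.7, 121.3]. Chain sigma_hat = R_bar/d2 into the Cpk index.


R_bar = (0.655 + 0.216 + 1.704 + 3.683 + 3.865 + 3.933 + 0.22 + 3.31 + 3.464 + 2.447) / 10 = 2.3497
sigma = R_bar / d2 = 2.3497 / 1.693 = 1.3878913
Cp = (USL - LSL)/(6*sigma) = (121.3 - 110.7)/(6*1.3878913) = 1.2729
Cpu = (121.3 - 115.0)/(3*1.3878913) = 1.5131
Cpl = (115.0 - 110.7)/(3*1.3878913) = 1.0327
Cpk = min(Cpu, Cpl) = 1.0327

1.0327


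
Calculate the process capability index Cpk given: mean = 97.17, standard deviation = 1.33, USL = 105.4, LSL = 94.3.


Cpu = (USL - mean) / (3*sigma) = (105.4 - 97.17) / (3*1.33) = 2.0627
Cpl = (mean - LSL) / (3*sigma) = (97.17 - 94.3) / (3*1.33) = 0.7193
Cpk = min(Cpu, Cpl) = 0.7193

0.7193


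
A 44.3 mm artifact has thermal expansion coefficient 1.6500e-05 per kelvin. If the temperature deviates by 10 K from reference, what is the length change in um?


dL = L * alpha * dT
= 44.3 * 1.6500e-05 * 10
= 0.0073095 mm
dL_um = 0.0073095 * 1000 = 7.3095 um

7.3095


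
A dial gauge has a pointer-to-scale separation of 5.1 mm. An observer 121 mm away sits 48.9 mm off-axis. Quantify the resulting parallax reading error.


error = h * offset / d
= 5.1 * 48.9 / 121
= 2.0611

2.0611


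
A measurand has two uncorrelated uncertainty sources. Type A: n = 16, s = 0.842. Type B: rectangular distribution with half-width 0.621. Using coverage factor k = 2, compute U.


u_A = s / sqrt(n) = 0.842 / sqrt(16) = 0.2105
u_B = half_width / sqrt(3) = 0.621 / sqrt(3) = 0.35853452
uc = sqrt(u_A^2 + u_B^2) = sqrt(0.2105^2 + 0.35853452^2) = 0.41576105
U = k * uc = 2 * 0.41576105
U = 0.8315

0.8315


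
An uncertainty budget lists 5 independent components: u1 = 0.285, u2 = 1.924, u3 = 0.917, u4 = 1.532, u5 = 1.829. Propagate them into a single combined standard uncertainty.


uc = sqrt(0.285^2 + 1.924^2 + 0.917^2 + 1.532^2 + 1.829^2)
uc = sqrt(10.316155)
uc = 3.2119

3.2119


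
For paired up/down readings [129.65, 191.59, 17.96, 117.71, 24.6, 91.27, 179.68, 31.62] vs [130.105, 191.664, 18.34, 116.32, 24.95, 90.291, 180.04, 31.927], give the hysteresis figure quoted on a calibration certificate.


|129.65 - 130.105| = 0.4550
|191.59 - 191.664| = 0.0740
|17.96 - 18.34| = 0.3800
|117.71 - 116.32| = 1.3900
|24.6 - 24.95| = 0.3500
|91.27 - 90.291| = 0.9790
|179.68 - 180.04| = 0.3600
|31.62 - 31.927| = 0.3070
hysteresis = max(diffs) = 1.3900

1.3900


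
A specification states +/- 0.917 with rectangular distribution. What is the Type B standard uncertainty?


u_B = half_width / sqrt(3)
u_B = 0.917 / 1.7320508
u_B = 0.5294

0.5294


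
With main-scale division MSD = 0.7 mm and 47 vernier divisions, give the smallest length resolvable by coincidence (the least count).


LC = MSD / n_div
= 0.7 / 47
= 0.0149

0.0149


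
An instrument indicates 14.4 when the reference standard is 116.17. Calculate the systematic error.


Systematic error = measured - true
= 14.4 - 116.17
= -101.7700

-101.7700


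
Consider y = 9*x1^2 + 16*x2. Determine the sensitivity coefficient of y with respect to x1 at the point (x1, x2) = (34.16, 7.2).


y = 9*x1^2 + 16*x2
dy/dx1 = 2*9*x1
Evaluate at x1 = 34.16: c1 = 18 * 34.16
c1 = 614.8800

614.8800


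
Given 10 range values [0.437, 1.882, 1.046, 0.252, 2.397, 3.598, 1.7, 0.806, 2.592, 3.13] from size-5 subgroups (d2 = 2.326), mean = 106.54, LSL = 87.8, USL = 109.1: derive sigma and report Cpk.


R_bar = (0.437 + 1.882 + 1.046 + 0.252 + 2.397 + 3.598 + 1.7 + 0.806 + 2.592 + 3.13) / 10 = 1.784
sigma = R_bar / d2 = 1.784 / 2.326 = 0.76698194
Cp = (USL - LSL)/(6*sigma) = (109.1 - 87.8)/(6*0.76698194) = 4.6285
Cpu = (109.1 - 106.54)/(3*0.76698194) = 1.1126
Cpl = (106.54 - 87.8)/(3*0.76698194) = 8.1445
Cpk = min(Cpu, Cpl) = 1.1126

1.1126


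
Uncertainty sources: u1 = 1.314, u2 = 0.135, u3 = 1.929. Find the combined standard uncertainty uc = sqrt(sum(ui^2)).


uc = sqrt(1.314^2 + 0.135^2 + 1.929^2)
uc = sqrt(5.465862)
uc = 2.3379

2.3379


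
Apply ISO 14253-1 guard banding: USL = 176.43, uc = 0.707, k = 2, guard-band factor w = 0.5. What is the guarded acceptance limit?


U = k * uc = 2 * 0.707 = 1.414
guard band g = w * U = 0.5 * 1.414 = 0.707
AL = USL - g = 176.43 - 0.707
AL = 175.7230

175.7230


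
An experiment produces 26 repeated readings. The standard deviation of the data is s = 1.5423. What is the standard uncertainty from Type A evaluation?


u_A = s / sqrt(n)
u_A = 1.5423 / sqrt(26)
u_A = 1.5423 / 5.0990195
u_A = 0.3025

0.3025


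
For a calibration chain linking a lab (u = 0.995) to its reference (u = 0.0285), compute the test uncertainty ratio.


TUR = u_lab / u_ref
= 0.995 / 0.0285
= 34.9123

34.9123


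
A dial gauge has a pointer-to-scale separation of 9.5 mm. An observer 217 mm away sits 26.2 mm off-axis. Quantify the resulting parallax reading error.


error = h * offset / d
= 9.5 * 26.2 / 217
= 1.1470

1.1470


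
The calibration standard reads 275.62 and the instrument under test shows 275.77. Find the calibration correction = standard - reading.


Correction = standard - reading
= 275.62 - 275.77
= -0.1500

-0.1500


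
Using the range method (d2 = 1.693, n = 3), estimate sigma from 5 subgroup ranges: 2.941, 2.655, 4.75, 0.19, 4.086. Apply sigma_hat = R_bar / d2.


R_bar = (2.941 + 2.655 + 4.75 + 0.19 + 4.086) / 5
R_bar = 14.622 / 5 = 2.9244
sigma_hat = R_bar / d2 = 2.9244 / 1.693 = 1.7273

1.7273


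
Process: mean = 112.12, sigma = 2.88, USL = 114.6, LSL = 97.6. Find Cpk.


Cpu = (USL - mean) / (3*sigma) = (114.6 - 112.12) / (3*2.88) = 0.2870
Cpl = (mean - LSL) / (3*sigma) = (112.12 - 97.6) / (3*2.88) = 1.6806
Cpk = min(Cpu, Cpl) = 0.2870

0.2870


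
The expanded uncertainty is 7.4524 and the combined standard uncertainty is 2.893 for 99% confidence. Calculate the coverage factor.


k = U / uc
k = 7.4524 / 2.893
k = 2.576

2.576


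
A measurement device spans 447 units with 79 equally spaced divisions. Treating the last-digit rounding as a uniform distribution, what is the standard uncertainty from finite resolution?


resolution = range / divisions
resolution = 447 / 79 = 5.6582278
u_res = resolution / (2*sqrt(3))
u_res = 5.6582278 / 3.4641016
u_res = 1.6334

1.6334


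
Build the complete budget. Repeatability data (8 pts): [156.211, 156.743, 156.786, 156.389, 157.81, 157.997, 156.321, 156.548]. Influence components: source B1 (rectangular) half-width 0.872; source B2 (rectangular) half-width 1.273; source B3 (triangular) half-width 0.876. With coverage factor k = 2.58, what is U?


mean = (156.211 + 156.743 + 156.786 + 156.389 + 157.81 + 157.997 + 156.321 + 156.548) / 8 = 156.850625
s = sqrt(sum((x - mean)^2)/(n-1)) = 0.68082281
u_A = s / sqrt(n) = 0.68082281 / sqrt(8) = 0.24070721
u_B1 = 0.872 / sqrt(3) = 0.50344943
u_B2 = 1.273 / sqrt(3) = 0.73496689
u_B3 = 0.876 / sqrt(6) = 0.3576255
uc = sqrt(0.24070721^2 + 0.50344943^2 + 0.73496689^2 + 0.3576255^2) = 0.98968359
U = k * uc = 2.58 * 0.98968359
U = 2.5534

2.5534


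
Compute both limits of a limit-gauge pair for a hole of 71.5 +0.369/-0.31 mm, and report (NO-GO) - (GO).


GO = nominal - lower_tol (smallest hole = maximum material condition)
GO = 71.5 - 0.31 = 71.19
NO-GO = nominal + upper_tol (largest hole = least material condition)
NO-GO = 71.5 + 0.369 = 71.869
spread = NO-GO - GO = 71.869 - 71.19 = 0.6790

0.6790


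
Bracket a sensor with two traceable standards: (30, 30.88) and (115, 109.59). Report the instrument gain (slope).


slope = (y2 - y1) / (x2 - x1)
= (109.59 - 30.88) / (115 - 30)
= 78.7100 / 85
= 0.9260

0.9260


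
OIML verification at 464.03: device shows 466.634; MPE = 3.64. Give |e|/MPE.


e = indication - reference = 466.634 - 464.03 = 2.6040
|e| = 2.6040
ratio = |e| / MPE = 2.6040 / 3.64
ratio = 0.7154

0.7154


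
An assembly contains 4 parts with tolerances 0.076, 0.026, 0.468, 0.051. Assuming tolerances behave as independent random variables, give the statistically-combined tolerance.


RSS = sqrt(0.076^2 + 0.026^2 + 0.468^2 + 0.051^2)
= sqrt(0.228077)
= 0.4776

0.4776


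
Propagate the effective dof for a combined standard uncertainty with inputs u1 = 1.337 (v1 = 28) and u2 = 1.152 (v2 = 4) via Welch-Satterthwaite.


uc = sqrt(u1^2 + u2^2) = sqrt(1.337^2 + 1.152^2) = 1.7648436
v_eff = uc^4 / (u1^4/v1 + u2^4/v2)
= 1.7648436^4 / (1.337^4/28 + 1.152^4/4)
= 9.7011875 / 0.55442279
v_eff = 17.4978

17.4978


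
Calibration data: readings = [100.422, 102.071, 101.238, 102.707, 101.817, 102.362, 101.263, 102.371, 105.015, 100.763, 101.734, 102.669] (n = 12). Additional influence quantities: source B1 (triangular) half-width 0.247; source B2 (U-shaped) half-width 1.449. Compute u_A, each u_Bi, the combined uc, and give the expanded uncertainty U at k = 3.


mean = (100.422 + 102.071 + 101.238 + 102.707 + 101.817 + 102.362 + 101.263 + 102.371 + 105.015 + 100.763 + 101.734 + 102.669) / 12 = 102.036
s = sqrt(sum((x - mean)^2)/(n-1)) = 1.1887396
u_A = s / sqrt(n) = 1.1887396 / sqrt(12) = 0.34315956
u_B1 = 0.247 / sqrt(6) = 0.10083733
u_B2 = 1.449 / sqrt(2) = 1.0245977
uc = sqrt(0.34315956^2 + 0.10083733^2 + 1.0245977^2) = 1.0852314
U = k * uc = 3 * 1.0852314
U = 3.2557

3.2557


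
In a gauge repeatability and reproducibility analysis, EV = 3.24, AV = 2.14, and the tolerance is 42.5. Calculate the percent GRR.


GRR = sqrt(EV^2 + AV^2) = sqrt(3.24^2 + 2.14^2) = 3.882937
%GRR = GRR / tol * 100 = 3.882937 / 42.5 * 100
%GRR = 9.1363

9.1363


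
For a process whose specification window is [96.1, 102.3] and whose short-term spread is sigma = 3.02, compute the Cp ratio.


Cp = (USL - LSL) / (6 * sigma)
= (102.3 - 96.1) / (6 * 3.02)
= 6.2000 / 18.1200
= 0.3422

0.3422


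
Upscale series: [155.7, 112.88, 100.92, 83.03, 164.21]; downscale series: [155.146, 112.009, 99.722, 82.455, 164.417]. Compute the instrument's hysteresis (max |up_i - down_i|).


|155.7 - 155.146| = 0.5540
|112.88 - 112.009| = 0.8710
|100.92 - 99.722| = 1.1980
|83.03 - 82.455| = 0.5750
|164.21 - 164.417| = 0.2070
hysteresis = max(diffs) = 1.1980

1.1980


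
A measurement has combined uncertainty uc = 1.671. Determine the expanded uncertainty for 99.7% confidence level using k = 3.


U = k * uc
U = 3 * 1.671
U = 5.0130

5.0130


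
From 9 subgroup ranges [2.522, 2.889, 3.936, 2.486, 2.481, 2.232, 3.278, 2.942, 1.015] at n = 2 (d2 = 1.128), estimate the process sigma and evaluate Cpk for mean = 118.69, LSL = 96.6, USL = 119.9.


R_bar = (2.522 + 2.889 + 3.936 + 2.486 + 2.481 + 2.232 + 3.278 + 2.942 + 1.015) / 9 = 2.6423333
sigma = R_bar / d2 = 2.6423333 / 1.128 = 2.3424941
Cp = (USL - LSL)/(6*sigma) = (119.9 - 96.6)/(6*2.3424941) = 1.6578
Cpu = (119.9 - 118.69)/(3*2.3424941) = 0.1722
Cpl = (118.69 - 96.6)/(3*2.3424941) = 3.1434
Cpk = min(Cpu, Cpl) = 0.1722

0.1722


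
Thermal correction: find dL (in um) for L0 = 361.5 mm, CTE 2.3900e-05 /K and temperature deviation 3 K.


dL = L * alpha * dT
= 361.5 * 2.3900e-05 * 3
= 0.0259196 mm
dL_um = 0.0259196 * 1000 = 25.9196 um

25.9196


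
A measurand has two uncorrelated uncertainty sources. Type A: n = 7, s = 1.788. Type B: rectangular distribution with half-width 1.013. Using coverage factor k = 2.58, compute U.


u_A = s / sqrt(n) = 1.788 / sqrt(7) = 0.67580048
u_B = half_width / sqrt(3) = 1.013 / sqrt(3) = 0.58485582
uc = sqrt(u_A^2 + u_B^2) = sqrt(0.67580048^2 + 0.58485582^2) = 0.89373521
U = k * uc = 2.58 * 0.89373521
U = 2.3058

2.3058


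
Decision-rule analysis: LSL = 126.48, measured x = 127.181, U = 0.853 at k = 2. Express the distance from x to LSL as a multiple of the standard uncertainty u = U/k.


u = U / k = 0.853 / 2 = 0.4265
margin = |LSL - x| = |126.48 - 127.181| = 0.701
z = margin / u = 0.701 / 0.4265
z = 1.6436

1.6436


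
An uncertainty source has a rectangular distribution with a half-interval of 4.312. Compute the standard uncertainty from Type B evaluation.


u_B = half_width / sqrt(3)
u_B = 4.312 / 1.7320508
u_B = 2.4895

2.4895


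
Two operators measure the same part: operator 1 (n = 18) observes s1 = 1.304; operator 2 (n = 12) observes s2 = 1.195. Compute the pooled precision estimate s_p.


s_p = sqrt(((n1-1)*s1^2 + (n2-1)*s2^2) / (n1+n2-2))
numerator = (18-1)*1.304^2 + (12-1)*1.195^2 = 28.907072 + 15.708275 = 44.615347
denominator = 18 + 12 - 2 = 28
s_p^2 = 44.615347 / 28 = 1.5934052
s_p = sqrt(1.5934052) = 1.2623

1.2623


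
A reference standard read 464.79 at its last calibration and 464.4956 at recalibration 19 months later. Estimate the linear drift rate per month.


rate = (v2 - v1) / months
= (464.4956 - 464.79) / 19
= -0.2944 / 19
= -0.0155

-0.0155


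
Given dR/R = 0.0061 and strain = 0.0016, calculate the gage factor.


GF = (dR/R) / epsilon
= 0.0061 / 0.0016
= 3.8125

3.8125


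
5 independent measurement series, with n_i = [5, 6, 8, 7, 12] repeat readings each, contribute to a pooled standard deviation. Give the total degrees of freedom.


nu = sum_i (n_i - 1)
nu = ((5 - 1) + (6 - 1) + (8 - 1) + (7 - 1) + (12 - 1))
nu = 4 + 5 + 7 + 6 + 11
nu = 33

33


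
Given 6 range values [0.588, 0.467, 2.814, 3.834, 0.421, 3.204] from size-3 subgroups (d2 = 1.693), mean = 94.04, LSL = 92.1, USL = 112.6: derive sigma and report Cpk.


R_bar = (0.588 + 0.467 + 2.814 + 3.834 + 0.421 + 3.204) / 6 = 1.888
sigma = R_bar / d2 = 1.888 / 1.693 = 1.1151802
Cp = (USL - LSL)/(6*sigma) = (112.6 - 92.1)/(6*1.1151802) = 3.0638
Cpu = (112.6 - 94.04)/(3*1.1151802) = 5.5477
Cpl = (94.04 - 92.1)/(3*1.1151802) = 0.5799
Cpk = min(Cpu, Cpl) = 0.5799

0.5799


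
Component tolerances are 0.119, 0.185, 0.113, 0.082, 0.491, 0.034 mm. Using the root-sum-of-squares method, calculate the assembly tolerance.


RSS = sqrt(0.119^2 + 0.185^2 + 0.113^2 + 0.082^2 + 0.491^2 + 0.034^2)
= sqrt(0.310116)
= 0.5569

0.5569


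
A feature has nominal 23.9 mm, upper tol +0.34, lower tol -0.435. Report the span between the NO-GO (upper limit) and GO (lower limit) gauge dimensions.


GO = nominal - lower_tol (smallest hole = maximum material condition)
GO = 23.9 - 0.435 = 23.465
NO-GO = nominal + upper_tol (largest hole = least material condition)
NO-GO = 23.9 + 0.34 = 24.24
spread = NO-GO - GO = 24.24 - 23.465 = 0.7750

0.7750


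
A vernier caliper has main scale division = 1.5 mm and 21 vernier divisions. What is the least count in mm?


LC = MSD / n_div
= 1.5 / 21
= 0.0714

0.0714


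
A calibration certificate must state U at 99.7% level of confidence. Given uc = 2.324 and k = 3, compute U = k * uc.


U = k * uc
U = 3 * 2.324
U = 6.9720

6.9720


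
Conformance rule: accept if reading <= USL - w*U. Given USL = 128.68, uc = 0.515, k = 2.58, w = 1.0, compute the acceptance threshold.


U = k * uc = 2.58 * 0.515 = 1.3287
guard band g = w * U = 1.0 * 1.3287 = 1.3287
AL = USL - g = 128.68 - 1.3287
AL = 127.3513

127.3513


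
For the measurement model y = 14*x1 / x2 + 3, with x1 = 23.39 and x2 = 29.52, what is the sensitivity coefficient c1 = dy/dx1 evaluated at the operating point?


y = 14*x1 / x2 + 3
dy/dx1 = 14/x2
Evaluate at x2 = 29.52: c1 = 14 / 29.52
c1 = 0.4743

0.4743


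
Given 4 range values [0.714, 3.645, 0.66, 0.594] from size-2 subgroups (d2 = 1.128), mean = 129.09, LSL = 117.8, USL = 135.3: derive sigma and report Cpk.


R_bar = (0.714 + 3.645 + 0.66 + 0.594) / 4 = 1.40325
sigma = R_bar / d2 = 1.40325 / 1.128 = 1.244016
Cp = (USL - LSL)/(6*sigma) = (135.3 - 117.8)/(6*1.244016) = 2.3446
Cpu = (135.3 - 129.09)/(3*1.244016) = 1.6640
Cpl = (129.09 - 117.8)/(3*1.244016) = 3.0251
Cpk = min(Cpu, Cpl) = 1.6640

1.6640


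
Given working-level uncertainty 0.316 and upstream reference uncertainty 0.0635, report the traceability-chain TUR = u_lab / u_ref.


TUR = u_lab / u_ref
= 0.316 / 0.0635
= 4.9764

4.9764


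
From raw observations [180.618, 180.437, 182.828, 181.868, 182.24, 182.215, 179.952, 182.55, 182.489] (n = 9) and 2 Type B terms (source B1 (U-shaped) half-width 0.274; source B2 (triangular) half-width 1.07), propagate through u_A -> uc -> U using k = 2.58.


mean = (180.618 + 180.437 + 182.828 + 181.868 + 182.24 + 182.215 + 179.952 + 182.55 + 182.489) / 9 = 181.6885556
s = sqrt(sum((x - mean)^2)/(n-1)) = 1.0619953
u_A = s / sqrt(n) = 1.0619953 / sqrt(9) = 0.35399843
u_B1 = 0.274 / sqrt(2) = 0.19374726
u_B2 = 1.07 / sqrt(6) = 0.43682567
uc = sqrt(0.35399843^2 + 0.19374726^2 + 0.43682567^2) = 0.59470123
U = k * uc = 2.58 * 0.59470123
U = 1.5343

1.5343


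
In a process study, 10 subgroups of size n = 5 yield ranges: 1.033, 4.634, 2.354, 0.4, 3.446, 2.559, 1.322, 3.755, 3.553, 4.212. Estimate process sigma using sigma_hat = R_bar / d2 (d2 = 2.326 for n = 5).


R_bar = (1.033 + 4.634 + 2.354 + 0.4 + 3.446 + 2.559 + 1.322 + 3.755 + 3.553 + 4.212) / 10
R_bar = 27.268 / 10 = 2.7268
sigma_hat = R_bar / d2 = 2.7268 / 2.326 = 1.1723

1.1723


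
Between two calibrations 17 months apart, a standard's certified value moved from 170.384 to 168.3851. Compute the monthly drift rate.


rate = (v2 - v1) / months
= (168.3851 - 170.384) / 17
= -1.9989 / 17
= -0.1176

-0.1176


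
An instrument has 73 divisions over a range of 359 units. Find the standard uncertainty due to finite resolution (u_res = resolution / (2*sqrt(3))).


resolution = range / divisions
resolution = 359 / 73 = 4.9178082
u_res = resolution / (2*sqrt(3))
u_res = 4.9178082 / 3.4641016
u_res = 1.4196

1.4196


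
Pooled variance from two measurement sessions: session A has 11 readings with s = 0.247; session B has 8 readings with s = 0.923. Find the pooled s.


s_p = sqrt(((n1-1)*s1^2 + (n2-1)*s2^2) / (n1+n2-2))
numerator = (11-1)*0.247^2 + (8-1)*0.923^2 = 0.61009 + 5.963503 = 6.573593
denominator = 11 + 8 - 2 = 17
s_p^2 = 6.573593 / 17 = 0.38668194
s_p = sqrt(0.38668194) = 0.6218

0.6218


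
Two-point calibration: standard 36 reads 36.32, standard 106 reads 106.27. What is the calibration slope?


slope = (y2 - y1) / (x2 - x1)
= (106.27 - 36.32) / (106 - 36)
= 69.9500 / 70
= 0.9993

0.9993


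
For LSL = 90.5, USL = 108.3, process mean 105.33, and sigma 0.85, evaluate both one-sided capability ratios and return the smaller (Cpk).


Cpu = (USL - mean) / (3*sigma) = (108.3 - 105.33) / (3*0.85) = 1.1647
Cpl = (mean - LSL) / (3*sigma) = (105.33 - 90.5) / (3*0.85) = 5.8157
Cpk = min(Cpu, Cpl) = 1.1647

1.1647


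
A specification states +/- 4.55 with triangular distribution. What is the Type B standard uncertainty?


u_B = half_width / sqrt(6)
u_B = 4.55 / 2.4494897
u_B = 1.8575

1.8575


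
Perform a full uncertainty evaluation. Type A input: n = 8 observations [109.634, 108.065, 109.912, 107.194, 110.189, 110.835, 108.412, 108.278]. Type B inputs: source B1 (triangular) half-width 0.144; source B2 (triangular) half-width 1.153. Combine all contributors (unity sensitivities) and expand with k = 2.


mean = (109.634 + 108.065 + 109.912 + 107.194 + 110.189 + 110.835 + 108.412 + 108.278) / 8 = 109.064875
s = sqrt(sum((x - mean)^2)/(n-1)) = 1.2526466
u_A = s / sqrt(n) = 1.2526466 / sqrt(8) = 0.44287745
u_B1 = 0.144 / sqrt(6) = 0.058787754
u_B2 = 1.153 / sqrt(6) = 0.47071028
uc = sqrt(0.44287745^2 + 0.058787754^2 + 0.47071028^2) = 0.64897196
U = k * uc = 2 * 0.64897196
U = 1.2979

1.2979


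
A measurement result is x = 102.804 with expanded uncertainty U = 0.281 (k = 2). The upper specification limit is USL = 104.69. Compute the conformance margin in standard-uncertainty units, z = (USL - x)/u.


u = U / k = 0.281 / 2 = 0.1405
margin = |USL - x| = |104.69 - 102.804| = 1.886
z = margin / u = 1.886 / 0.1405
z = 13.4235

13.4235


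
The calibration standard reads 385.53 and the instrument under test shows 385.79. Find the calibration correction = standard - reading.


Correction = standard - reading
= 385.53 - 385.79
= -0.2600

-0.2600


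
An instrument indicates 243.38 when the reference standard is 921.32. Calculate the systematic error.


Systematic error = measured - true
= 243.38 - 921.32
= -677.9400

-677.9400


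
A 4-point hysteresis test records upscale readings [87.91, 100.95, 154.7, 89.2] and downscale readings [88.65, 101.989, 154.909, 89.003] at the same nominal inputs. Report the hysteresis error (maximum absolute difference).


|87.91 - 88.65| = 0.7400
|100.95 - 101.989| = 1.0390
|154.7 - 154.909| = 0.2090
|89.2 - 89.003| = 0.1970
hysteresis = max(diffs) = 1.0390

1.0390


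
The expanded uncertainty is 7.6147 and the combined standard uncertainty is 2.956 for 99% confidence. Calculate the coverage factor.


k = U / uc
k = 7.6147 / 2.956
k = 2.576

2.576


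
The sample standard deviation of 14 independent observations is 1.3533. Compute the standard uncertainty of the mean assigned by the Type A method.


u_A = s / sqrt(n)
u_A = 1.3533 / sqrt(14)
u_A = 1.3533 / 3.7416574
u_A = 0.3617

0.3617


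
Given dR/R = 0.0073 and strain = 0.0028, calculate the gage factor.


GF = (dR/R) / epsilon
= 0.0073 / 0.0028
= 2.6071

2.6071


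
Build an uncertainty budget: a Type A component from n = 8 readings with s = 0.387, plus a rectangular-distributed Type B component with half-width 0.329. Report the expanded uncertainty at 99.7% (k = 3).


u_A = s / sqrt(n) = 0.387 / sqrt(8) = 0.13682516
u_B = half_width / sqrt(3) = 0.329 / sqrt(3) = 0.18994824
uc = sqrt(u_A^2 + u_B^2) = sqrt(0.13682516^2 + 0.18994824^2) = 0.23409711
U = k * uc = 3 * 0.23409711
U = 0.7023

0.7023


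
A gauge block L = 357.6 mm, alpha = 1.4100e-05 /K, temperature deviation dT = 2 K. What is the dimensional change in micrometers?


dL = L * alpha * dT
= 357.6 * 1.4100e-05 * 2
= 0.0100843 mm
dL_um = 0.0100843 * 1000 = 10.0843 um

10.0843


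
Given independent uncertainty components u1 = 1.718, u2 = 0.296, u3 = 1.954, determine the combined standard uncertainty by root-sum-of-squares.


uc = sqrt(1.718^2 + 0.296^2 + 1.954^2)
uc = sqrt(6.857256)
uc = 2.6186

2.6186


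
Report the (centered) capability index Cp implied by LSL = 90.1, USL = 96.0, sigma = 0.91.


Cp = (USL - LSL) / (6 * sigma)
= (96.0 - 90.1) / (6 * 0.91)
= 5.9000 / 5.4600
= 1.0806

1.0806


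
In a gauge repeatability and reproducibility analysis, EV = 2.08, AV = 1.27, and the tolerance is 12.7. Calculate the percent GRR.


GRR = sqrt(EV^2 + AV^2) = sqrt(2.08^2 + 1.27^2) = 2.4370679
%GRR = GRR / tol * 100 = 2.4370679 / 12.7 * 100
%GRR = 19.1895

19.1895


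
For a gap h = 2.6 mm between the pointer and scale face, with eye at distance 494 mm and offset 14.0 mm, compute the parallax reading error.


error = h * offset / d
= 2.6 * 14.0 / 494
= 0.0737

0.0737


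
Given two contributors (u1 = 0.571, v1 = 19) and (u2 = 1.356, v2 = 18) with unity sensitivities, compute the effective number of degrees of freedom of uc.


uc = sqrt(u1^2 + u2^2) = sqrt(0.571^2 + 1.356^2) = 1.4713181
v_eff = uc^4 / (u1^4/v1 + u2^4/v2)
= 1.4713181^4 / (0.571^4/19 + 1.356^4/18)
= 4.6862592 / 0.19342544
v_eff = 24.2277

24.2277


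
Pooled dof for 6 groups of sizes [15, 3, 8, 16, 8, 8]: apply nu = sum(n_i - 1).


nu = sum_i (n_i - 1)
nu = ((15 - 1) + (3 - 1) + (8 - 1) + (16 - 1) + (8 - 1) + (8 - 1))
nu = 14 + 2 + 7 + 15 + 7 + 7
nu = 52

52


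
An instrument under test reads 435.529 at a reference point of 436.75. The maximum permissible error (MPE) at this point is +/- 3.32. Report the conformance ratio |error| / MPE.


e = indication - reference = 435.529 - 436.75 = -1.2210
|e| = 1.2210
ratio = |e| / MPE = 1.2210 / 3.32
ratio = 0.3678

0.3678


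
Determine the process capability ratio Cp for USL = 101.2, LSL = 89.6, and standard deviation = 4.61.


Cp = (USL - LSL) / (6 * sigma)
= (101.2 - 89.6) / (6 * 4.61)
= 11.6000 / 27.6600
= 0.4194

0.4194


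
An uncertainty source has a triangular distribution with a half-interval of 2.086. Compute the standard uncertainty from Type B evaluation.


u_B = half_width / sqrt(6)
u_B = 2.086 / 2.4494897
u_B = 0.8516

0.8516


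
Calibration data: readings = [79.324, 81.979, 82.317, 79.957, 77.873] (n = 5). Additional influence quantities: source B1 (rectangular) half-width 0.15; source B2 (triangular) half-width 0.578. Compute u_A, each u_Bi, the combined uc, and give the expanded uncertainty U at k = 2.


mean = (79.324 + 81.979 + 82.317 + 79.957 + 77.873) / 5 = 80.29
s = sqrt(sum((x - mean)^2)/(n-1)) = 1.8606037
u_A = s / sqrt(n) = 1.8606037 / sqrt(5) = 0.83208727
u_B1 = 0.15 / sqrt(3) = 0.08660254
u_B2 = 0.578 / sqrt(6) = 0.23596751
uc = sqrt(0.83208727^2 + 0.08660254^2 + 0.23596751^2) = 0.86922373
U = k * uc = 2 * 0.86922373
U = 1.7384

1.7384


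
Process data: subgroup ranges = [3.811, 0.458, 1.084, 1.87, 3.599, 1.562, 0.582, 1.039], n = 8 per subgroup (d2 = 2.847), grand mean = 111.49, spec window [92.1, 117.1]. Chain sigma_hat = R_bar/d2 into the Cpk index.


R_bar = (3.811 + 0.458 + 1.084 + 1.87 + 3.599 + 1.562 + 0.582 + 1.039) / 8 = 1.750625
sigma = R_bar / d2 = 1.750625 / 2.847 = 0.61490165
Cp = (USL - LSL)/(6*sigma) = (117.1 - 92.1)/(6*0.61490165) = 6.7762
Cpu = (117.1 - 111.49)/(3*0.61490165) = 3.0411
Cpl = (111.49 - 92.1)/(3*0.61490165) = 10.5112
Cpk = min(Cpu, Cpl) = 3.0411

3.0411


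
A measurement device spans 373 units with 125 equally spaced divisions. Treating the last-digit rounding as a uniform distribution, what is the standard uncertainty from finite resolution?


resolution = range / divisions
resolution = 373 / 125 = 2.984
u_res = resolution / (2*sqrt(3))
u_res = 2.984 / 3.4641016
u_res = 0.8614

0.8614


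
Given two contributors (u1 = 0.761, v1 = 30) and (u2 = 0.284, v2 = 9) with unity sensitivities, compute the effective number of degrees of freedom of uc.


uc = sqrt(u1^2 + u2^2) = sqrt(0.761^2 + 0.284^2) = 0.81226658
v_eff = uc^4 / (u1^4/v1 + u2^4/v2)
= 0.81226658^4 / (0.761^4/30 + 0.284^4/9)
= 0.43530569 / 0.011902192
v_eff = 36.5736

36.5736


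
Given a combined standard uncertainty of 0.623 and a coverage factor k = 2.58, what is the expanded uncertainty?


U = k * uc
U = 2.58 * 0.623
U = 1.6073

1.6073


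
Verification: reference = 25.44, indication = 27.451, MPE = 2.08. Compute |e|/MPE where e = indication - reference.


e = indication - reference = 27.451 - 25.44 = 2.0110
|e| = 2.0110
ratio = |e| / MPE = 2.0110 / 2.08
ratio = 0.9668

0.9668


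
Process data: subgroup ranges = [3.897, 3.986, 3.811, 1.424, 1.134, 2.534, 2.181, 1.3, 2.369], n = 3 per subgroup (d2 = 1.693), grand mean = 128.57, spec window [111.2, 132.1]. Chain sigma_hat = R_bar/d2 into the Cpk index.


R_bar = (3.897 + 3.986 + 3.811 + 1.424 + 1.134 + 2.534 + 2.181 + 1.3 + 2.369) / 9 = 2.5151111
sigma = R_bar / d2 = 2.5151111 / 1.693 = 1.4855943
Cp = (USL - LSL)/(6*sigma) = (132.1 - 111.2)/(6*1.4855943) = 2.3447
Cpu = (132.1 - 128.57)/(3*1.4855943) = 0.7921
Cpl = (128.57 - 111.2)/(3*1.4855943) = 3.8974
Cpk = min(Cpu, Cpl) = 0.7921

0.7921


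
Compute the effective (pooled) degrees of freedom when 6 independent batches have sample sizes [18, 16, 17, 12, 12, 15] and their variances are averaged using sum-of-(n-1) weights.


nu = sum_i (n_i - 1)
nu = ((18 - 1) + (16 - 1) + (17 - 1) + (12 - 1) + (12 - 1) + (15 - 1))
nu = 17 + 15 + 16 + 11 + 11 + 14
nu = 84

84


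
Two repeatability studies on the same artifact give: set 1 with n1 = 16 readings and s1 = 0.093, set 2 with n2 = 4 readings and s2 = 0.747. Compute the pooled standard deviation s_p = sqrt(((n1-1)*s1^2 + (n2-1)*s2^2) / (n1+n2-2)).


s_p = sqrt(((n1-1)*s1^2 + (n2-1)*s2^2) / (n1+n2-2))
numerator = (16-1)*0.093^2 + (4-1)*0.747^2 = 0.129735 + 1.674027 = 1.803762
denominator = 16 + 4 - 2 = 18
s_p^2 = 1.803762 / 18 = 0.100209
s_p = sqrt(0.100209) = 0.3166

0.3166


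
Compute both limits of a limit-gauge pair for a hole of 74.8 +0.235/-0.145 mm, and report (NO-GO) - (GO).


GO = nominal - lower_tol (smallest hole = maximum material condition)
GO = 74.8 - 0.145 = 74.655
NO-GO = nominal + upper_tol (largest hole = least material condition)
NO-GO = 74.8 + 0.235 = 75.035
spread = NO-GO - GO = 75.035 - 74.655 = 0.3800

0.3800


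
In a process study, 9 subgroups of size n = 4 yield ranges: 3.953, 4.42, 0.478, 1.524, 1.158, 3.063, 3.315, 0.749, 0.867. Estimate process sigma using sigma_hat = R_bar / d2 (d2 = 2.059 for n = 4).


R_bar = (3.953 + 4.42 + 0.478 + 1.524 + 1.158 + 3.063 + 3.315 + 0.749 + 0.867) / 9
R_bar = 19.527 / 9 = 2.1696667
sigma_hat = R_bar / d2 = 2.1696667 / 2.059 = 1.0537

1.0537


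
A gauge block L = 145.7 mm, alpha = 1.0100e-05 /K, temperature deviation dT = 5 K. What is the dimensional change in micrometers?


dL = L * alpha * dT
= 145.7 * 1.0100e-05 * 5
= 0.0073579 mm
dL_um = 0.0073579 * 1000 = 7.3579 um

7.3579


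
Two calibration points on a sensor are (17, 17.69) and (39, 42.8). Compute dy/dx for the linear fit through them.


slope = (y2 - y1) / (x2 - x1)
= (42.8 - 17.69) / (39 - 17)
= 25.1100 / 22
= 1.1414

1.1414


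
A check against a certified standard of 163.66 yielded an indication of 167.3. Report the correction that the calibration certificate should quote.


Correction = standard - reading
= 163.66 - 167.3
= -3.6400

-3.6400


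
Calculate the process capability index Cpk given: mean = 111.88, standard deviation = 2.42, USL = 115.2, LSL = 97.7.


Cpu = (USL - mean) / (3*sigma) = (115.2 - 111.88) / (3*2.42) = 0.4573
Cpl = (mean - LSL) / (3*sigma) = (111.88 - 97.7) / (3*2.42) = 1.9532
Cpk = min(Cpu, Cpl) = 0.4573

0.4573


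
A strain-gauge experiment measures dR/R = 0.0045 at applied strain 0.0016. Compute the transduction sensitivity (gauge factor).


GF = (dR/R) / epsilon
= 0.0045 / 0.0016
= 2.8125

2.8125


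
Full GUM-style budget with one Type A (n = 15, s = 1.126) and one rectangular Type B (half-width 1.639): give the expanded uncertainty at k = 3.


u_A = s / sqrt(n) = 1.126 / sqrt(15) = 0.29073195
u_B = half_width / sqrt(3) = 1.639 / sqrt(3) = 0.94627709
uc = sqrt(u_A^2 + u_B^2) = sqrt(0.29073195^2 + 0.94627709^2) = 0.98993202
U = k * uc = 3 * 0.98993202
U = 2.9698

2.9698


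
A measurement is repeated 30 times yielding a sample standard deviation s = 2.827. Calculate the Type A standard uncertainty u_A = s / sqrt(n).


u_A = s / sqrt(n)
u_A = 2.827 / sqrt(30)
u_A = 2.827 / 5.4772256
u_A = 0.5161

0.5161


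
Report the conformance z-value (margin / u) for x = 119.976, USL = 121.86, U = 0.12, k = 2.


u = U / k = 0.12 / 2 = 0.06
margin = |USL - x| = |121.86 - 119.976| = 1.884
z = margin / u = 1.884 / 0.06
z = 31.4000

31.4000


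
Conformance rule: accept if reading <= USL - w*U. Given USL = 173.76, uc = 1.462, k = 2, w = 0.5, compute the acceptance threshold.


U = k * uc = 2 * 1.462 = 2.924
guard band g = w * U = 0.5 * 2.924 = 1.462
AL = USL - g = 173.76 - 1.462
AL = 172.2980

172.2980


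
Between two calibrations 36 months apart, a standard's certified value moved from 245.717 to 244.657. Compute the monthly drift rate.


rate = (v2 - v1) / months
= (244.657 - 245.717) / 36
= -1.0600 / 36
= -0.0294

-0.0294


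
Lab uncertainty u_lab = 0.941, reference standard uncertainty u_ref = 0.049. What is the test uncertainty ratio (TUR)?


TUR = u_lab / u_ref
= 0.941 / 0.049
= 19.2041

19.2041


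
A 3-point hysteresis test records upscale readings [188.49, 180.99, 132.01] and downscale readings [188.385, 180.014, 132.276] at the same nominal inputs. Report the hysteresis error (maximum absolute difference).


|188.49 - 188.385| = 0.1050
|180.99 - 180.014| = 0.9760
|132.01 - 132.276| = 0.2660
hysteresis = max(diffs) = 0.9760

0.9760


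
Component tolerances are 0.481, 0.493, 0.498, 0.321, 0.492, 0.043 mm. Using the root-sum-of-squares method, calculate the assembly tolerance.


RSS = sqrt(0.481^2 + 0.493^2 + 0.498^2 + 0.321^2 + 0.492^2 + 0.043^2)
= sqrt(1.069368)
= 1.0341

1.0341


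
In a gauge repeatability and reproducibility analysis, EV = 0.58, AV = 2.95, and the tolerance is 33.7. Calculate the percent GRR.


GRR = sqrt(EV^2 + AV^2) = sqrt(0.58^2 + 2.95^2) = 3.0064763
%GRR = GRR / tol * 100 = 3.0064763 / 33.7 * 100
%GRR = 8.9213

8.9213


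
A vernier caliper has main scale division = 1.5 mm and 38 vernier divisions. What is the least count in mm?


LC = MSD / n_div
= 1.5 / 38
= 0.0395

0.0395


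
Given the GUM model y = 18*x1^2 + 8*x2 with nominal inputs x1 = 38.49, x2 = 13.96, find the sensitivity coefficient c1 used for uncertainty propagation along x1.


y = 18*x1^2 + 8*x2
dy/dx1 = 2*18*x1
Evaluate at x1 = 38.49: c1 = 36 * 38.49
c1 = 1385.6400

1385.6400


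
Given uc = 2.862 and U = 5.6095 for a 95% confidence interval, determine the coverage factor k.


k = U / uc
k = 5.6095 / 2.862
k = 1.96

1.96


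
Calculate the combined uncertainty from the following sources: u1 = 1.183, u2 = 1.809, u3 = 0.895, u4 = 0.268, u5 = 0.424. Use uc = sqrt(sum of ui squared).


uc = sqrt(1.183^2 + 1.809^2 + 0.895^2 + 0.268^2 + 0.424^2)
uc = sqrt(5.724595)
uc = 2.3926

2.3926


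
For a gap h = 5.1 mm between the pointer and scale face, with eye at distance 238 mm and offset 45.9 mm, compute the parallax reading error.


error = h * offset / d
= 5.1 * 45.9 / 238
= 0.9836

0.9836


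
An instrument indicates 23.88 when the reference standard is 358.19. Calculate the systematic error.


Systematic error = measured - true
= 23.88 - 358.19
= -334.3100

-334.3100


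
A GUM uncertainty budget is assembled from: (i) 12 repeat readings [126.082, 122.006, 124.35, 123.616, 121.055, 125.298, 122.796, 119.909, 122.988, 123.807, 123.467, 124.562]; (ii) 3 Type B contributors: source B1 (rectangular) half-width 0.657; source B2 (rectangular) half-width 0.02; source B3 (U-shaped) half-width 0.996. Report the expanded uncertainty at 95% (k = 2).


mean = (126.082 + 122.006 + 124.35 + 123.616 + 121.055 + 125.298 + 122.796 + 119.909 + 122.988 + 123.807 + 123.467 + 124.562) / 12 = 123.328
s = sqrt(sum((x - mean)^2)/(n-1)) = 1.7416492
u_A = s / sqrt(n) = 1.7416492 / sqrt(12) = 0.50277082
u_B1 = 0.657 / sqrt(3) = 0.37931913
u_B2 = 0.02 / sqrt(3) = 0.011547005
u_B3 = 0.996 / sqrt(2) = 0.70427835
uc = sqrt(0.50277082^2 + 0.37931913^2 + 0.011547005^2 + 0.70427835^2) = 0.94488244
U = k * uc = 2 * 0.94488244
U = 1.8898

1.8898


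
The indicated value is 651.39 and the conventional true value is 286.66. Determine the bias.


Systematic error = measured - true
= 651.39 - 286.66
= 364.7300

364.7300


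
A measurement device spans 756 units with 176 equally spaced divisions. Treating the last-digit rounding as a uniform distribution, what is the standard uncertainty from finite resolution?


resolution = range / divisions
resolution = 756 / 176 = 4.2954545
u_res = resolution / (2*sqrt(3))
u_res = 4.2954545 / 3.4641016
u_res = 1.2400

1.2400


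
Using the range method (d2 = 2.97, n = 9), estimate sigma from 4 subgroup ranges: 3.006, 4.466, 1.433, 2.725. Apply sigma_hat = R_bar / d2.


R_bar = (3.006 + 4.466 + 1.433 + 2.725) / 4
R_bar = 11.63 / 4 = 2.9075
sigma_hat = R_bar / d2 = 2.9075 / 2.97 = 0.9790

0.9790


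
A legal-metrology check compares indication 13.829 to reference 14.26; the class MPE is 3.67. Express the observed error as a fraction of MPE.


e = indication - reference = 13.829 - 14.26 = -0.4310
|e| = 0.4310
ratio = |e| / MPE = 0.4310 / 3.67
ratio = 0.1174

0.1174


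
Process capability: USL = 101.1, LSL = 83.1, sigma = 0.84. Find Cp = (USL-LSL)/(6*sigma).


Cp = (USL - LSL) / (6 * sigma)
= (101.1 - 83.1) / (6 * 0.84)
= 18.0000 / 5.0400
= 3.5714

3.5714


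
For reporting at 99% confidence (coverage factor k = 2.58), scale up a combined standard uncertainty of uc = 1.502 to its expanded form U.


U = k * uc
U = 2.58 * 1.502
U = 3.8752

3.8752


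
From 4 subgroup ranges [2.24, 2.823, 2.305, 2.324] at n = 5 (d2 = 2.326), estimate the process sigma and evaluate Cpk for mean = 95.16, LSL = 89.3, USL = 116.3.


R_bar = (2.24 + 2.823 + 2.305 + 2.324) / 4 = 2.423
sigma = R_bar / d2 = 2.423 / 2.326 = 1.0417025
Cp = (USL - LSL)/(6*sigma) = (116.3 - 89.3)/(6*1.0417025) = 4.3199
Cpu = (116.3 - 95.16)/(3*1.0417025) = 6.7646
Cpl = (95.16 - 89.3)/(3*1.0417025) = 1.8751
Cpk = min(Cpu, Cpl) = 1.8751

1.8751


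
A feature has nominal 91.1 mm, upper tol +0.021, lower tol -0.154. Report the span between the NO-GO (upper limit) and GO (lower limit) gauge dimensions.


GO = nominal - lower_tol (smallest hole = maximum material condition)
GO = 91.1 - 0.154 = 90.946
NO-GO = nominal + upper_tol (largest hole = least material condition)
NO-GO = 91.1 + 0.021 = 91.121
spread = NO-GO - GO = 91.121 - 90.946 = 0.1750

0.1750


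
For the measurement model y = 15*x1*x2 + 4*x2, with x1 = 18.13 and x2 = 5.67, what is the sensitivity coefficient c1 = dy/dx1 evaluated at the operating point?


y = 15*x1*x2 + 4*x2
dy/dx1 = 15*x2
Evaluate at x2 = 5.67: c1 = 15 * 5.67
c1 = 85.0500

85.0500


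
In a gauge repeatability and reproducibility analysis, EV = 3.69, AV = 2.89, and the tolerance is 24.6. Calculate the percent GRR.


GRR = sqrt(EV^2 + AV^2) = sqrt(3.69^2 + 2.89^2) = 4.6870246
%GRR = GRR / tol * 100 = 4.6870246 / 24.6 * 100
%GRR = 19.0529

19.0529
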